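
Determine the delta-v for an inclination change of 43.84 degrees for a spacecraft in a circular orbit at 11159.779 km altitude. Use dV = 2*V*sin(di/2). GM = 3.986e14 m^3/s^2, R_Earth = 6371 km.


r = 17530.7790 km = 1.7530779e+07 m
V = sqrt(mu/r) = 4768.3491 m/s
di = 43.84 deg = 0.7651523 rad
dV = 2*V*sin(di/2) = 2*4768.3491*sin(0.3825762)
dV = 3560.1604 m/s = 3.5602 km/s

3.5602 km/s


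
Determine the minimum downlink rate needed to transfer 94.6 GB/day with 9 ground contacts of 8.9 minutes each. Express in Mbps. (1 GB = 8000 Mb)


total contact time = 9 * 8.9 * 60 = 4806.0000 s
data = 94.6 GB = 756800.0000 Mb
rate = 756800.0000 / 4806.0000 = 157.4698 Mbps

157.4698 Mbps


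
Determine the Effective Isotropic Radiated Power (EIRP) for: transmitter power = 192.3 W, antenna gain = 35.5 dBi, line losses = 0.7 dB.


Pt = 192.3 W = 22.8398 dBW
EIRP = Pt_dBW + Gt - losses = 22.8398 + 35.5 - 0.7 = 57.6398 dBW

57.6398 dBW


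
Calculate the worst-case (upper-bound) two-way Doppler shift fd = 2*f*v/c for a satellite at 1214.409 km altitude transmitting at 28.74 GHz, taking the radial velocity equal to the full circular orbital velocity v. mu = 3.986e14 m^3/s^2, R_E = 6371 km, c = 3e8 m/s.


r = 7.585409e+06 m
v = sqrt(mu/r) = 7249.0175 m/s (worst-case radial velocity)
f = 28.74 GHz = 2.874e+10 Hz
fd = 2*f*v/c = 2*2.874e+10*7249.0175/3.0e+08
fd = 1.3889117e+06 Hz

1.3889e+06 Hz


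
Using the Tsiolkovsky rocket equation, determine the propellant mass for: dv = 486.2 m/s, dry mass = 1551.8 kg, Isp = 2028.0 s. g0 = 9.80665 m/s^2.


ve = Isp * g0 = 2028.0 * 9.80665 = 19887.886200 m/s
mass ratio = exp(dv/ve) = exp(486.2/19887.886200) = 1.02474832
m_prop = m_dry * (mr - 1) = 1551.8 * (1.02474832 - 1)
m_prop = 38.4044 kg

38.4044 kg


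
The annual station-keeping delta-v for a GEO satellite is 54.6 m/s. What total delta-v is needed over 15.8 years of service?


dV = rate * years = 54.6 * 15.8
dV = 862.6800 m/s

862.6800 m/s


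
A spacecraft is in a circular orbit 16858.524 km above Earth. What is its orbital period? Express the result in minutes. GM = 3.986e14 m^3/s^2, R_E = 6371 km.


r = 23229.5240 km = 2.3229524e+07 m
T = 2*pi*sqrt(r^3/mu) = 2*pi*sqrt(1.2534902e+22 / 3.986e14)
T = 35234.7900 s = 587.2465 min

587.2465 minutes


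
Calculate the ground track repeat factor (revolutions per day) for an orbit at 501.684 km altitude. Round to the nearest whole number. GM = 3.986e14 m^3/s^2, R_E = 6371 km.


r = 6.872684e+06 m
T = 2*pi*sqrt(r^3/mu) = 5670.2314 s = 94.5039 min
revs/day = 1440 / 94.5039 = 15.2375
Rounded: 15 revolutions per day

15 revolutions per day


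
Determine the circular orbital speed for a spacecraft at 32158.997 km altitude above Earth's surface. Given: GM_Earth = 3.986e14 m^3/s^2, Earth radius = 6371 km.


r = R_E + alt = 6371.0 + 32158.997 = 38529.9970 km = 3.8529997e+07 m
v = sqrt(mu/r) = sqrt(3.986e14 / 3.8529997e+07) = 3216.3934 m/s = 3.2164 km/s

3.2164 km/s


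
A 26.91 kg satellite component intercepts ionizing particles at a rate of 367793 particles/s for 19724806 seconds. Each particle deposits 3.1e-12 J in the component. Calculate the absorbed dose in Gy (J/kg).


Total energy deposited = rate * time * E_per
  = 367793 * 19724806 * 3.1e-12 = 22.4894 J
Dose = E_total / mass = 22.4894 / 26.91
Dose = 0.8357265 Gy

0.8357 Gy


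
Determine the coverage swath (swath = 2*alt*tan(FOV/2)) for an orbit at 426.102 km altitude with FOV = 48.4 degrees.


FOV = 48.4 deg = 0.8447394 rad
swath = 2 * alt * tan(FOV/2) = 2 * 426.102 * tan(0.4223697)
swath = 2 * 426.102 * 0.4494178
swath = 382.9957 km

382.9957 km


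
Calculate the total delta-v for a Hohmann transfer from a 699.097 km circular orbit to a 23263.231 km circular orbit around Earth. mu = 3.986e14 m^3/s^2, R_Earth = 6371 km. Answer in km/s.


r1 = 7070.0970 km = 7.070097e+06 m
r2 = 29634.2310 km = 2.9634231e+07 m
dv1 = sqrt(mu/r1)*(sqrt(2*r2/(r1+r2)) - 1) = 2032.7872 m/s
dv2 = sqrt(mu/r2)*(1 - sqrt(2*r1/(r1+r2))) = 1391.1547 m/s
total dv = |dv1| + |dv2| = 2032.7872 + 1391.1547 = 3423.9419 m/s = 3.4239 km/s

3.4239 km/s


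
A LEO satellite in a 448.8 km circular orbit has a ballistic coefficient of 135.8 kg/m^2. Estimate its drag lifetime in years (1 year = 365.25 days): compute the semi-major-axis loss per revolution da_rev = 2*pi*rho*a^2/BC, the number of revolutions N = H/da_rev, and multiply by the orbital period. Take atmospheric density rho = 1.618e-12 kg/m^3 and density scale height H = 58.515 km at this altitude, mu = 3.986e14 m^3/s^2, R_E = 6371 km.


a = R_E + alt = 6819.8000 km = 6.8198e+06 m
da_rev = 2*pi*rho*a^2/BC = 2*pi*1.618e-12*(6.8198e+06)^2/135.8 = 3.481785 m per revolution
N = H/da_rev = 58515.0000 m / 3.481785 m = 16806.0370 revolutions
P = 2*pi*sqrt(a^3/mu) = 5604.9105 s
lifetime = N*P = 16806.0370 * 5604.9105 = 9.4196333e+07 s = 1090.2353 days
years = 1090.2353 / 365.25 = 2.9849 years

2.9849 years


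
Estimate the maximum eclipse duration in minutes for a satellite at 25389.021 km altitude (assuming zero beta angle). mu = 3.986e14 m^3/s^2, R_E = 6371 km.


r = 31760.0210 km
T = 938.8174 min
Eclipse fraction = arcsin(R_E/r)/pi = arcsin(6371.0000/31760.0210)/pi
= arcsin(0.2005981)/pi = 0.06428854
Eclipse duration = 0.06428854 * 938.8174 = 60.3552 min

60.3552 minutes


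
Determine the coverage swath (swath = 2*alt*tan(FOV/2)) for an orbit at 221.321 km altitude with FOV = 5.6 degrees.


FOV = 5.6 deg = 0.09773844 rad
swath = 2 * alt * tan(FOV/2) = 2 * 221.321 * tan(0.04886922)
swath = 2 * 221.321 * 0.04890816
swath = 21.6488 km

21.6488 km


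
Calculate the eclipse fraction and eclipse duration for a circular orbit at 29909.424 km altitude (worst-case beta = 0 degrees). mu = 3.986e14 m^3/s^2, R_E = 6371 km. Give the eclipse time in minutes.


r = 36280.4240 km
T = 1146.2214 min
Eclipse fraction = arcsin(R_E/r)/pi = arcsin(6371.0000/36280.4240)/pi
= arcsin(0.1756043)/pi = 0.05618794
Eclipse duration = 0.05618794 * 1146.2214 = 64.4038 min

64.4038 minutes


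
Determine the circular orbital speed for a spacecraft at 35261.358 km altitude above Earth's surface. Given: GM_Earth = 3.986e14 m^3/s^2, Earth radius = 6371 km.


r = R_E + alt = 6371.0 + 35261.358 = 41632.3580 km = 4.1632358e+07 m
v = sqrt(mu/r) = sqrt(3.986e14 / 4.1632358e+07) = 3094.2339 m/s = 3.0942 km/s

3.0942 km/s


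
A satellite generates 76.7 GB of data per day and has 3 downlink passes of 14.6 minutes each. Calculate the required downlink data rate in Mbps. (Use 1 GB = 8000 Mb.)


total contact time = 3 * 14.6 * 60 = 2628.0000 s
data = 76.7 GB = 613600.0000 Mb
rate = 613600.0000 / 2628.0000 = 233.4855 Mbps

233.4855 Mbps


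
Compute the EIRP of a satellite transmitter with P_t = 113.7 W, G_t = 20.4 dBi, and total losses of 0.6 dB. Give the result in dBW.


Pt = 113.7 W = 20.5576 dBW
EIRP = Pt_dBW + Gt - losses = 20.5576 + 20.4 - 0.6 = 40.3576 dBW

40.3576 dBW


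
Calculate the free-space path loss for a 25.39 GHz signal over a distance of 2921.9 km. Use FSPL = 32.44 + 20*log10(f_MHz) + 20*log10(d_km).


f = 25.39 GHz = 25390.0000 MHz
d = 2921.9 km
FSPL = 32.44 + 20*log10(25390.0000) + 20*log10(2921.9)
FSPL = 32.44 + 88.0933 + 69.3133
FSPL = 189.8466 dB

189.8466 dB


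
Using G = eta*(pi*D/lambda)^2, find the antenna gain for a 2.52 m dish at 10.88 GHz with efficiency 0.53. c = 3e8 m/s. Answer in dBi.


lambda = c/f = 3e8 / 1.088e+10 = 0.02757353 m
G = eta*(pi*D/lambda)^2 = 0.53*(pi*2.52/0.02757353)^2
G = 43690.9993 (linear)
G = 10*log10(43690.9993) = 46.4039 dBi

46.4039 dBi


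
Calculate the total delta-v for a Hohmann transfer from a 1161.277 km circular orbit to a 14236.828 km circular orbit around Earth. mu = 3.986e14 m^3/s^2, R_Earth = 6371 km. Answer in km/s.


r1 = 7532.2770 km = 7.532277e+06 m
r2 = 20607.8280 km = 2.0607828e+07 m
dv1 = sqrt(mu/r1)*(sqrt(2*r2/(r1+r2)) - 1) = 1529.3333 m/s
dv2 = sqrt(mu/r2)*(1 - sqrt(2*r1/(r1+r2))) = 1180.1078 m/s
total dv = |dv1| + |dv2| = 1529.3333 + 1180.1078 = 2709.4411 m/s = 2.7094 km/s

2.7094 km/s


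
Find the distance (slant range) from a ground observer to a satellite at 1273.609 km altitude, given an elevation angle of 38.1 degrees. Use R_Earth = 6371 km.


h = 1273.609 km, el = 38.1 deg
d = -R_E*sin(el) + sqrt((R_E*sin(el))^2 + 2*R_E*h + h^2)
d = -6371.0000*sin(0.6649704) + sqrt((6371.0000*0.6170359)^2 + 2*6371.0000*1273.609 + 1273.609^2)
d = 1839.8464 km

1839.8464 km


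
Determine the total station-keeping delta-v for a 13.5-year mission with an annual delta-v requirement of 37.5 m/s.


dV = rate * years = 37.5 * 13.5
dV = 506.2500 m/s

506.2500 m/s


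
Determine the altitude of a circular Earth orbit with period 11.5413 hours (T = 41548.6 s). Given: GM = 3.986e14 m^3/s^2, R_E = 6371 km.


T = 41548.6 s
r = (mu*T^2/(4*pi^2))^(1/3) = (3.986e14 * 41548.6^2 / (4*pi^2))^(1/3)
r = 2.5927668e+07 m = 25927.6675 km
alt = r - R_E = 25927.6675 - 6371 = 19556.6675 km

19556.6675 km


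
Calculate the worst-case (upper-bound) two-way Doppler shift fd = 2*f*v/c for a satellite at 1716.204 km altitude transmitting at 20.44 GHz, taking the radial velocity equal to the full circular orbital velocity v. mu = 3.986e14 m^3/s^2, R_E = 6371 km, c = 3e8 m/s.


r = 8.087204e+06 m
v = sqrt(mu/r) = 7020.5227 m/s (worst-case radial velocity)
f = 20.44 GHz = 2.044e+10 Hz
fd = 2*f*v/c = 2*2.044e+10*7020.5227/3.0e+08
fd = 956663.2268 Hz

956663.2268 Hz


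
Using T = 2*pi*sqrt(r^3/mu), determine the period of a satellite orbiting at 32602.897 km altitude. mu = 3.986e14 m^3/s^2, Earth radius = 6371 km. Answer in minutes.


r = 38973.8970 km = 3.8973897e+07 m
T = 2*pi*sqrt(r^3/mu) = 2*pi*sqrt(5.9199972e+22 / 3.986e14)
T = 76572.3491 s = 1276.2058 min

1276.2058 minutes


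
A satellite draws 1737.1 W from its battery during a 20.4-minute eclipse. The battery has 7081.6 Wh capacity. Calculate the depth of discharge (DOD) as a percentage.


E_used = P * t / 60 = 1737.1 * 20.4 / 60 = 590.6140 Wh
DOD = E_used / E_total * 100 = 590.6140 / 7081.6 * 100
DOD = 8.3401 %

8.3401 %


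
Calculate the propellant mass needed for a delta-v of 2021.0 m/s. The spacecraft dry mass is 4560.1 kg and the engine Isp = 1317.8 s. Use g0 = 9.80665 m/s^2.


ve = Isp * g0 = 1317.8 * 9.80665 = 12923.203370 m/s
mass ratio = exp(dv/ve) = exp(2021.0/12923.203370) = 1.16927673
m_prop = m_dry * (mr - 1) = 4560.1 * (1.16927673 - 1)
m_prop = 771.9188 kg

771.9188 kg


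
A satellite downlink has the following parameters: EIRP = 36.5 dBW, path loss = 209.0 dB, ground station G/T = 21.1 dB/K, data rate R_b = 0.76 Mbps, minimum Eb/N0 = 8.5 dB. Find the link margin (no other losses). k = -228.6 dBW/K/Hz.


C/N0 = EIRP - FSPL + G/T - k = 36.5 - 209.0 + 21.1 - (-228.6)
C/N0 = 77.2000 dB-Hz
R_b = 0.76 Mbps = 760000.0000 bps -> 10*log10(R_b) = 58.8081 dB-Hz
Eb/N0 = C/N0 - 10*log10(R_b) = 77.2000 - 58.8081 = 18.3919 dB
Margin = Eb/N0 - Eb/N0_req = 18.3919 - 8.5 = 9.8919 dB (link closes)

9.8919 dB


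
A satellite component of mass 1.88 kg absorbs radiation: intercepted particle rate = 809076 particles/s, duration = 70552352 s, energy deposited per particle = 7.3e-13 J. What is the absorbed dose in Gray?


Total energy deposited = rate * time * E_per
  = 809076 * 70552352 * 7.3e-13 = 41.6700 J
Dose = E_total / mass = 41.6700 / 1.88
Dose = 22.1649 Gy

22.1649 Gy


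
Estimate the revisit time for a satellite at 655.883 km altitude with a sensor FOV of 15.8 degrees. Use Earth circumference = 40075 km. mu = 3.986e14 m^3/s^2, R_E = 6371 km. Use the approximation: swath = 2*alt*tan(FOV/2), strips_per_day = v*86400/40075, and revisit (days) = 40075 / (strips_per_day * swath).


swath = 2*655.883*tan(0.137881) = 182.0226 km
v = sqrt(mu/r) = 7531.6007 m/s = 7.5316 km/s
strips/day = v*86400/40075 = 7.5316*86400/40075 = 16.2378
coverage/day = strips * swath = 16.2378 * 182.0226 = 2955.6483 km
revisit = 40075 / 2955.6483 = 13.5588 days

13.5588 days


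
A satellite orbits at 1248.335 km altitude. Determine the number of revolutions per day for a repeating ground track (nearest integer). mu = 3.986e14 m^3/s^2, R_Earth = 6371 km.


r = 7.619335e+06 m
T = 2*pi*sqrt(r^3/mu) = 6618.9153 s = 110.3153 min
revs/day = 1440 / 110.3153 = 13.0535
Rounded: 13 revolutions per day

13 revolutions per day


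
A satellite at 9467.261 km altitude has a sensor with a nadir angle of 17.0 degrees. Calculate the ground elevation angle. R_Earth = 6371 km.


r = R_E + alt = 15838.2610 km
Law of sines in the satellite / Earth-center / ground-point triangle:
  sin(nadir)/R_E = sin(90 + el)/r  =>  cos(el) = (r/R_E)*sin(nadir)
cos(el) = (15838.2610 / 6371.0000) * sin(17.0 deg) = 0.726834
el = arccos(0.726834) = 43.3784 deg
(Earth-central angle = 90 - nadir - el = 29.6216 deg)

43.3784 degrees


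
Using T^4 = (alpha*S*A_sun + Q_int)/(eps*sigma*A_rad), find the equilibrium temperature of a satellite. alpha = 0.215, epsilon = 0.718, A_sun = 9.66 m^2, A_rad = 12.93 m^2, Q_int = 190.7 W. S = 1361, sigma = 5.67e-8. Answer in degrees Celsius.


Numerator = alpha*S*A_sun + Q_int = 0.215*1361*9.66 + 190.7 = 3017.3609 W
Denominator = eps*sigma*A_rad = 0.718*5.67e-8*12.93 = 5.2638806e-07 W/K^4
T^4 = 5.7321986e+09 K^4
T = 275.1568 K = 2.0068 C

2.0068 degrees Celsius


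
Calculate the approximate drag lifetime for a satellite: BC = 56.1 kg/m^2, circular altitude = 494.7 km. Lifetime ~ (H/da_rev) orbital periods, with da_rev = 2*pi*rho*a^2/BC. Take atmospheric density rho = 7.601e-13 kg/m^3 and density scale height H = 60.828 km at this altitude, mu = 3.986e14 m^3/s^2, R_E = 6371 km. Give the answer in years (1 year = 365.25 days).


a = R_E + alt = 6865.7000 km = 6.8657e+06 m
da_rev = 2*pi*rho*a^2/BC = 2*pi*7.601e-13*(6.8657e+06)^2/56.1 = 4.012891 m per revolution
N = H/da_rev = 60828.0000 m / 4.012891 m = 15158.1483 revolutions
P = 2*pi*sqrt(a^3/mu) = 5661.5905 s
lifetime = N*P = 15158.1483 * 5661.5905 = 8.5819229e+07 s = 993.2781 days
years = 993.2781 / 365.25 = 2.7194 years

2.7194 years


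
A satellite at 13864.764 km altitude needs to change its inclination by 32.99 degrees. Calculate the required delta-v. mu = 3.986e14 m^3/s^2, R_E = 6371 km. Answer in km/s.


r = 20235.7640 km = 2.0235764e+07 m
V = sqrt(mu/r) = 4438.2202 m/s
di = 32.99 deg = 0.5757841 rad
dV = 2*V*sin(di/2) = 2*4438.2202*sin(0.2878921)
dV = 2520.3025 m/s = 2.5203 km/s

2.5203 km/s


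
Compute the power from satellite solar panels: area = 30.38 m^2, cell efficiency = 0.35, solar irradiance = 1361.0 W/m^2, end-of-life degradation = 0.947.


P = area * eta * S * degradation
P = 30.38 * 0.35 * 1361.0 * 0.947
P = 13704.5228 W

13704.5228 W


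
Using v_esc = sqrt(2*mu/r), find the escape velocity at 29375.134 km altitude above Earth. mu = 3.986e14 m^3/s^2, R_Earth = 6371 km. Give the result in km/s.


r = 6371.0 + 29375.134 = 35746.1340 km = 3.5746134e+07 m
v_esc = sqrt(2*mu/r) = sqrt(2*3.986e14 / 3.5746134e+07)
v_esc = 4722.4689 m/s = 4.7225 km/s

4.7225 km/s


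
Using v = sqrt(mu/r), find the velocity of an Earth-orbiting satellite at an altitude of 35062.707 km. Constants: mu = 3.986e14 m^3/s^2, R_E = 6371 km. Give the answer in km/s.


r = R_E + alt = 6371.0 + 35062.707 = 41433.7070 km = 4.1433707e+07 m
v = sqrt(mu/r) = sqrt(3.986e14 / 4.1433707e+07) = 3101.6426 m/s = 3.1016 km/s

3.1016 km/s


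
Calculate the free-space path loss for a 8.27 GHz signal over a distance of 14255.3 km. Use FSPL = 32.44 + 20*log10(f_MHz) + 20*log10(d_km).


f = 8.27 GHz = 8270.0000 MHz
d = 14255.3 km
FSPL = 32.44 + 20*log10(8270.0000) + 20*log10(14255.3)
FSPL = 32.44 + 78.3501 + 83.0795
FSPL = 193.8696 dB

193.8696 dB


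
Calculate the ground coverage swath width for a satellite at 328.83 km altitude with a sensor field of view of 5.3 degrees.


FOV = 5.3 deg = 0.09250245 rad
swath = 2 * alt * tan(FOV/2) = 2 * 328.83 * tan(0.04625123)
swath = 2 * 328.83 * 0.04628423
swath = 30.4393 km

30.4393 km


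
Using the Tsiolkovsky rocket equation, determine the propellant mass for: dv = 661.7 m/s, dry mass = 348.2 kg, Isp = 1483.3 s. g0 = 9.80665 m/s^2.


ve = Isp * g0 = 1483.3 * 9.80665 = 14546.203945 m/s
mass ratio = exp(dv/ve) = exp(661.7/14546.203945) = 1.04654005
m_prop = m_dry * (mr - 1) = 348.2 * (1.04654005 - 1)
m_prop = 16.2052 kg

16.2052 kg


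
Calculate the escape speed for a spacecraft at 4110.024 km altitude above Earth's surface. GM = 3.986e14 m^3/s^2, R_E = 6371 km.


r = 6371.0 + 4110.024 = 10481.0240 km = 1.0481024e+07 m
v_esc = sqrt(2*mu/r) = sqrt(2*3.986e14 / 1.0481024e+07)
v_esc = 8721.3113 m/s = 8.7213 km/s

8.7213 km/s


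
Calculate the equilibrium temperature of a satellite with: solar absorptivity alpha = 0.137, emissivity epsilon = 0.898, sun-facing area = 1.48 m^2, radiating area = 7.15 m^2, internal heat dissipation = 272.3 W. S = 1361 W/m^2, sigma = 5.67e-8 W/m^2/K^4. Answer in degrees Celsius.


Numerator = alpha*S*A_sun + Q_int = 0.137*1361*1.48 + 272.3 = 548.2564 W
Denominator = eps*sigma*A_rad = 0.898*5.67e-8*7.15 = 3.6405369e-07 W/K^4
T^4 = 1.5059767e+09 K^4
T = 196.9947 K = -76.1553 C

-76.1553 degrees Celsius


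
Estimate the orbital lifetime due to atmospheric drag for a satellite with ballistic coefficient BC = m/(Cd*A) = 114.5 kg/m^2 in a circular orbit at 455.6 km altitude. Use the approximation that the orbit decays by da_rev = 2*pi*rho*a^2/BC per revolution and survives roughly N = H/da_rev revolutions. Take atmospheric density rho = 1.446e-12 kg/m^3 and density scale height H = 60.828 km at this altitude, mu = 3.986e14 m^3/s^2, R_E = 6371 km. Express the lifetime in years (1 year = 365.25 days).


a = R_E + alt = 6826.6000 km = 6.8266e+06 m
da_rev = 2*pi*rho*a^2/BC = 2*pi*1.446e-12*(6.8266e+06)^2/114.5 = 3.697870 m per revolution
N = H/da_rev = 60828.0000 m / 3.697870 m = 16449.4715 revolutions
P = 2*pi*sqrt(a^3/mu) = 5613.2955 s
lifetime = N*P = 16449.4715 * 5613.2955 = 9.2335745e+07 s = 1068.7007 days
years = 1068.7007 / 365.25 = 2.9259 years

2.9259 years


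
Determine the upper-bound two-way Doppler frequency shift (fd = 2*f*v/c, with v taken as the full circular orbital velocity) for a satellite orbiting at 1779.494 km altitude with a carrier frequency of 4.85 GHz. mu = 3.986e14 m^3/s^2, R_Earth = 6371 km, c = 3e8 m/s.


r = 8.150494e+06 m
v = sqrt(mu/r) = 6993.2118 m/s (worst-case radial velocity)
f = 4.85 GHz = 4.85e+09 Hz
fd = 2*f*v/c = 2*4.85e+09*6993.2118/3.0e+08
fd = 226113.8479 Hz

226113.8479 Hz


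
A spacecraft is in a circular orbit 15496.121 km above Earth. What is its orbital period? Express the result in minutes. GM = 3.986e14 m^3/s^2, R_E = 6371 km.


r = 21867.1210 km = 2.1867121e+07 m
T = 2*pi*sqrt(r^3/mu) = 2*pi*sqrt(1.0456223e+22 / 3.986e14)
T = 32180.9332 s = 536.3489 min

536.3489 minutes


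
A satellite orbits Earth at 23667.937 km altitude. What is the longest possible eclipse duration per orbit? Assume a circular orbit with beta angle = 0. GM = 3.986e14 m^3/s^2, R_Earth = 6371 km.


r = 30038.9370 km
T = 863.5487 min
Eclipse fraction = arcsin(R_E/r)/pi = arcsin(6371.0000/30038.9370)/pi
= arcsin(0.2120914)/pi = 0.06802745
Eclipse duration = 0.06802745 * 863.5487 = 58.7450 min

58.7450 minutes


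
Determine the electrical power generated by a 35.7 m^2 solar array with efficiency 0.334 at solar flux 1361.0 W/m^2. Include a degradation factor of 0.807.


P = area * eta * S * degradation
P = 35.7 * 0.334 * 1361.0 * 0.807
P = 13096.2315 W

13096.2315 W


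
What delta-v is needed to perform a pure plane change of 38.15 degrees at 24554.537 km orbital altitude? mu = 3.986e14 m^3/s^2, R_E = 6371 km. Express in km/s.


r = 30925.5370 km = 3.0925537e+07 m
V = sqrt(mu/r) = 3590.1287 m/s
di = 38.15 deg = 0.6658431 rad
dV = 2*V*sin(di/2) = 2*3590.1287*sin(0.3329216)
dV = 2346.5480 m/s = 2.3465 km/s

2.3465 km/s


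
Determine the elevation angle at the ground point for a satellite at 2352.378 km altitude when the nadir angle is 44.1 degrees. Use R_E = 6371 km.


r = R_E + alt = 8723.3780 km
Law of sines in the satellite / Earth-center / ground-point triangle:
  sin(nadir)/R_E = sin(90 + el)/r  =>  cos(el) = (r/R_E)*sin(nadir)
cos(el) = (8723.3780 / 6371.0000) * sin(44.1 deg) = 0.9528662
el = arccos(0.9528662) = 17.6614 deg
(Earth-central angle = 90 - nadir - el = 28.2386 deg)

17.6614 degrees


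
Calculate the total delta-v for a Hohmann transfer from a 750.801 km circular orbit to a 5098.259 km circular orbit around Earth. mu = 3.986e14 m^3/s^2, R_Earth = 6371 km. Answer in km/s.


r1 = 7121.8010 km = 7.121801e+06 m
r2 = 11469.2590 km = 1.1469259e+07 m
dv1 = sqrt(mu/r1)*(sqrt(2*r2/(r1+r2)) - 1) = 828.8208 m/s
dv2 = sqrt(mu/r2)*(1 - sqrt(2*r1/(r1+r2))) = 735.1247 m/s
total dv = |dv1| + |dv2| = 828.8208 + 735.1247 = 1563.9456 m/s = 1.5639 km/s

1.5639 km/s


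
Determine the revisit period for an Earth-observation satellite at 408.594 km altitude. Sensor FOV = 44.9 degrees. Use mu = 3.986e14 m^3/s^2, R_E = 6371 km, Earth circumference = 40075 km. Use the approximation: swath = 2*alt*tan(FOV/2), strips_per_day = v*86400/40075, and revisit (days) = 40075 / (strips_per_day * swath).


swath = 2*408.594*tan(0.3918264) = 337.6552 km
v = sqrt(mu/r) = 7667.7299 m/s = 7.6677 km/s
strips/day = v*86400/40075 = 7.6677*86400/40075 = 16.5313
coverage/day = strips * swath = 16.5313 * 337.6552 = 5581.8790 km
revisit = 40075 / 5581.8790 = 7.1795 days

7.1795 days


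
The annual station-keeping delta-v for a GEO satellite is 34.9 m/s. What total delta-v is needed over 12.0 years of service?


dV = rate * years = 34.9 * 12.0
dV = 418.8000 m/s

418.8000 m/s


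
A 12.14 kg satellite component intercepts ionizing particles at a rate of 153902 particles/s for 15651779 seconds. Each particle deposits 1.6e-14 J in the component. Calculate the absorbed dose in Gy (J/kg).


Total energy deposited = rate * time * E_per
  = 153902 * 15651779 * 1.6e-14 = 0.03854144 J
Dose = E_total / mass = 0.03854144 / 12.14
Dose = 0.003174748 Gy

0.0032 Gy


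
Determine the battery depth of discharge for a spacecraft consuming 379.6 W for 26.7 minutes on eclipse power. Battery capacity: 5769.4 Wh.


E_used = P * t / 60 = 379.6 * 26.7 / 60 = 168.9220 Wh
DOD = E_used / E_total * 100 = 168.9220 / 5769.4 * 100
DOD = 2.9279 %

2.9279 %


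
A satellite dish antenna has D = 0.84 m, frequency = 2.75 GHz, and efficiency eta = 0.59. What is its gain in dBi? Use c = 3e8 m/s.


lambda = c/f = 3e8 / 2.75e+09 = 0.1090909 m
G = eta*(pi*D/lambda)^2 = 0.59*(pi*0.84/0.1090909)^2
G = 345.2496 (linear)
G = 10*log10(345.2496) = 25.3813 dBi

25.3813 dBi


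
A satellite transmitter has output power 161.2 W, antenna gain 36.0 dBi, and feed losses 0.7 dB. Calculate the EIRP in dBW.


Pt = 161.2 W = 22.0737 dBW
EIRP = Pt_dBW + Gt - losses = 22.0737 + 36.0 - 0.7 = 57.3737 dBW

57.3737 dBW


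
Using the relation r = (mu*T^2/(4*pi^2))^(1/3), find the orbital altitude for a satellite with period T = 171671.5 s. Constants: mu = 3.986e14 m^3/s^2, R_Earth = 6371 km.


T = 171671.5 s
r = (mu*T^2/(4*pi^2))^(1/3) = (3.986e14 * 171671.5^2 / (4*pi^2))^(1/3)
r = 6.676128e+07 m = 66761.2799 km
alt = r - R_E = 66761.2799 - 6371 = 60390.2799 km

60390.2799 km


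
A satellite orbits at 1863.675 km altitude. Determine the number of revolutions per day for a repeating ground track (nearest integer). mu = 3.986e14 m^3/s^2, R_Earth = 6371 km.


r = 8.234675e+06 m
T = 2*pi*sqrt(r^3/mu) = 7436.7112 s = 123.9452 min
revs/day = 1440 / 123.9452 = 11.6180
Rounded: 12 revolutions per day

12 revolutions per day


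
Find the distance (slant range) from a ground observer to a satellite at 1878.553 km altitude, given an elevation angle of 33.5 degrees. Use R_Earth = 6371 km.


h = 1878.553 km, el = 33.5 deg
d = -R_E*sin(el) + sqrt((R_E*sin(el))^2 + 2*R_E*h + h^2)
d = -6371.0000*sin(0.5846853) + sqrt((6371.0000*0.551937)^2 + 2*6371.0000*1878.553 + 1878.553^2)
d = 2794.7493 km

2794.7493 km


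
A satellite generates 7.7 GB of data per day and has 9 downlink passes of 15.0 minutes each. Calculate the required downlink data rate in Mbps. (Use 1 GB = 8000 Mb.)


total contact time = 9 * 15.0 * 60 = 8100.0000 s
data = 7.7 GB = 61600.0000 Mb
rate = 61600.0000 / 8100.0000 = 7.6049 Mbps

7.6049 Mbps


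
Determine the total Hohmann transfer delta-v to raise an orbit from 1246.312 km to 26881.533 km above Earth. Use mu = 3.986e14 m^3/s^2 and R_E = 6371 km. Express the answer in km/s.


r1 = 7617.3120 km = 7.617312e+06 m
r2 = 33252.5330 km = 3.3252533e+07 m
dv1 = sqrt(mu/r1)*(sqrt(2*r2/(r1+r2)) - 1) = 1993.8825 m/s
dv2 = sqrt(mu/r2)*(1 - sqrt(2*r1/(r1+r2))) = 1348.4000 m/s
total dv = |dv1| + |dv2| = 1993.8825 + 1348.4000 = 3342.2825 m/s = 3.3423 km/s

3.3423 km/s


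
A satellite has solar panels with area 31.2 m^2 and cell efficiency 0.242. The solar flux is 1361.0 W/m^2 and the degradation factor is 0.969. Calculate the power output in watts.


P = area * eta * S * degradation
P = 31.2 * 0.242 * 1361.0 * 0.969
P = 9957.5355 W

9957.5355 W


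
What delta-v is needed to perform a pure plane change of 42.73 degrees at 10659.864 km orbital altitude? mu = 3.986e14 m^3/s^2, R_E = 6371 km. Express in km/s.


r = 17030.8640 km = 1.7030864e+07 m
V = sqrt(mu/r) = 4837.8267 m/s
di = 42.73 deg = 0.7457792 rad
dV = 2*V*sin(di/2) = 2*4837.8267*sin(0.3728896)
dV = 3524.9176 m/s = 3.5249 km/s

3.5249 km/s


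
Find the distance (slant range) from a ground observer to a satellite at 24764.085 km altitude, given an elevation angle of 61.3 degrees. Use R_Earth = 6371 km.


h = 24764.085 km, el = 61.3 deg
d = -R_E*sin(el) + sqrt((R_E*sin(el))^2 + 2*R_E*h + h^2)
d = -6371.0000*sin(1.0699) + sqrt((6371.0000*0.8771462)^2 + 2*6371.0000*24764.085 + 24764.085^2)
d = 25396.1003 km

25396.1003 km


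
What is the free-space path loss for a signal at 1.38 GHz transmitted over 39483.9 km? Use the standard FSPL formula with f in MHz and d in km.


f = 1.38 GHz = 1380.0000 MHz
d = 39483.9 km
FSPL = 32.44 + 20*log10(1380.0000) + 20*log10(39483.9)
FSPL = 32.44 + 62.7976 + 91.9284
FSPL = 187.1660 dB

187.1660 dB


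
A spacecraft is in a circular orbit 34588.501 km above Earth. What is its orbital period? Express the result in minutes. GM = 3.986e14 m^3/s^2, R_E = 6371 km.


r = 40959.5010 km = 4.0959501e+07 m
T = 2*pi*sqrt(r^3/mu) = 2*pi*sqrt(6.8716965e+22 / 3.986e14)
T = 82497.9595 s = 1374.9660 min

1374.9660 minutes


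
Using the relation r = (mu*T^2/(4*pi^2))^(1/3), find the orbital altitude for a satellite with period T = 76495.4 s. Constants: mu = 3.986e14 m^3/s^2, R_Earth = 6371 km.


T = 76495.4 s
r = (mu*T^2/(4*pi^2))^(1/3) = (3.986e14 * 76495.4^2 / (4*pi^2))^(1/3)
r = 3.8947782e+07 m = 38947.7822 km
alt = r - R_E = 38947.7822 - 6371 = 32576.7822 km

32576.7822 km


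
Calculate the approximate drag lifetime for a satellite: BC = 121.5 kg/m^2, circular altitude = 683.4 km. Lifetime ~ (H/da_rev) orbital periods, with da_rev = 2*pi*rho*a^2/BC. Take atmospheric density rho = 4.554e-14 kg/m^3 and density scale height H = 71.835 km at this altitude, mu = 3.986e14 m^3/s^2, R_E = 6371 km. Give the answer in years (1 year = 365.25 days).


a = R_E + alt = 7054.4000 km = 7.0544e+06 m
da_rev = 2*pi*rho*a^2/BC = 2*pi*4.554e-14*(7.0544e+06)^2/121.5 = 0.117197077 m per revolution
N = H/da_rev = 71835.0000 m / 0.117197077 m = 612941.9087 revolutions
P = 2*pi*sqrt(a^3/mu) = 5896.5956 s
lifetime = N*P = 612941.9087 * 5896.5956 = 3.6142706e+09 s = 41831.8351 days
years = 41831.8351 / 365.25 = 114.5293 years

114.5293 years


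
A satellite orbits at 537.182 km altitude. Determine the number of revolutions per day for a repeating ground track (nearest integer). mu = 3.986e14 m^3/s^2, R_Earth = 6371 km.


r = 6.908182e+06 m
T = 2*pi*sqrt(r^3/mu) = 5714.2190 s = 95.2370 min
revs/day = 1440 / 95.2370 = 15.1202
Rounded: 15 revolutions per day

15 revolutions per day


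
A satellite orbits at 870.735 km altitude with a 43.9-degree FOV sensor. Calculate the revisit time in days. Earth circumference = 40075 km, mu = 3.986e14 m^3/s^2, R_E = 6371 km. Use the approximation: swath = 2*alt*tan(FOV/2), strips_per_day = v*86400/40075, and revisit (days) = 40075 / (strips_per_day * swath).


swath = 2*870.735*tan(0.3830998) = 701.8324 km
v = sqrt(mu/r) = 7419.0335 m/s = 7.4190 km/s
strips/day = v*86400/40075 = 7.4190*86400/40075 = 15.9951
coverage/day = strips * swath = 15.9951 * 701.8324 = 11225.8942 km
revisit = 40075 / 11225.8942 = 3.5699 days

3.5699 days


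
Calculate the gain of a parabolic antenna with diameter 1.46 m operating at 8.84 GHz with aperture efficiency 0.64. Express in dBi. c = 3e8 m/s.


lambda = c/f = 3e8 / 8.84e+09 = 0.03393665 m
G = eta*(pi*D/lambda)^2 = 0.64*(pi*1.46/0.03393665)^2
G = 11690.8867 (linear)
G = 10*log10(11690.8867) = 40.6785 dBi

40.6785 dBi


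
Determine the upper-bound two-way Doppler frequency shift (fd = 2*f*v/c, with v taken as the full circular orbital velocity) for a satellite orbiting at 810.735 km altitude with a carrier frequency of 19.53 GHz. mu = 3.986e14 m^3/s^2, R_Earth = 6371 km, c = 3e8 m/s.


r = 7.181735e+06 m
v = sqrt(mu/r) = 7449.9603 m/s (worst-case radial velocity)
f = 19.53 GHz = 1.953e+10 Hz
fd = 2*f*v/c = 2*1.953e+10*7449.9603/3.0e+08
fd = 969984.8327 Hz

969984.8327 Hz


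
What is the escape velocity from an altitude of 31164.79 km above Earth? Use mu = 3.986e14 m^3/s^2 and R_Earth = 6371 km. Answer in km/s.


r = 6371.0 + 31164.79 = 37535.7900 km = 3.753579e+07 m
v_esc = sqrt(2*mu/r) = sqrt(2*3.986e14 / 3.753579e+07)
v_esc = 4608.5135 m/s = 4.6085 km/s

4.6085 km/s


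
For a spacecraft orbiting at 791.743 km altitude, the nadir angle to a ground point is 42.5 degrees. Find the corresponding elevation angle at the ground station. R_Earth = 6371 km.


r = R_E + alt = 7162.7430 km
Law of sines in the satellite / Earth-center / ground-point triangle:
  sin(nadir)/R_E = sin(90 + el)/r  =>  cos(el) = (r/R_E)*sin(nadir)
cos(el) = (7162.7430 / 6371.0000) * sin(42.5 deg) = 0.7595478
el = arccos(0.7595478) = 40.5757 deg
(Earth-central angle = 90 - nadir - el = 6.9243 deg)

40.5757 degrees


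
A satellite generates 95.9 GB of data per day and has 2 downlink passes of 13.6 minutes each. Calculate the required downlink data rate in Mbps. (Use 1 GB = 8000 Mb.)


total contact time = 2 * 13.6 * 60 = 1632.0000 s
data = 95.9 GB = 767200.0000 Mb
rate = 767200.0000 / 1632.0000 = 470.0980 Mbps

470.0980 Mbps


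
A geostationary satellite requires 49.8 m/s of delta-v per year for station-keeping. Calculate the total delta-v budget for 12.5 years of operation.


dV = rate * years = 49.8 * 12.5
dV = 622.5000 m/s

622.5000 m/s


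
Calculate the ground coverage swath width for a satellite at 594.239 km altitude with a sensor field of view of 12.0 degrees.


FOV = 12.0 deg = 0.2094395 rad
swath = 2 * alt * tan(FOV/2) = 2 * 594.239 * tan(0.1047198)
swath = 2 * 594.239 * 0.1051042
swath = 124.9141 km

124.9141 km


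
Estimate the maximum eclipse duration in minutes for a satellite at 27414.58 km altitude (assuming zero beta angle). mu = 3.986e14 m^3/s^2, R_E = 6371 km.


r = 33785.5800 km
T = 1030.0470 min
Eclipse fraction = arcsin(R_E/r)/pi = arcsin(6371.0000/33785.5800)/pi
= arcsin(0.1885716)/pi = 0.06038575
Eclipse duration = 0.06038575 * 1030.0470 = 62.2002 min

62.2002 minutes


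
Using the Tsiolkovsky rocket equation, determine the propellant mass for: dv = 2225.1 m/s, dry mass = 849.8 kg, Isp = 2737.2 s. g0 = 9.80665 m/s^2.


ve = Isp * g0 = 2737.2 * 9.80665 = 26842.762380 m/s
mass ratio = exp(dv/ve) = exp(2225.1/26842.762380) = 1.08642648
m_prop = m_dry * (mr - 1) = 849.8 * (1.08642648 - 1)
m_prop = 73.4452 kg

73.4452 kg


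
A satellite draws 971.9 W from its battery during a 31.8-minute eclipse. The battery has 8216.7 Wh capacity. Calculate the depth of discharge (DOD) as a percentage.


E_used = P * t / 60 = 971.9 * 31.8 / 60 = 515.1070 Wh
DOD = E_used / E_total * 100 = 515.1070 / 8216.7 * 100
DOD = 6.2690 %

6.2690 %


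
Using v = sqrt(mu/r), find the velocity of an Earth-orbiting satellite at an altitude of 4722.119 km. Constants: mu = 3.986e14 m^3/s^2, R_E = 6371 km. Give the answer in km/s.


r = R_E + alt = 6371.0 + 4722.119 = 11093.1190 km = 1.1093119e+07 m
v = sqrt(mu/r) = sqrt(3.986e14 / 1.1093119e+07) = 5994.3461 m/s = 5.9943 km/s

5.9943 km/s


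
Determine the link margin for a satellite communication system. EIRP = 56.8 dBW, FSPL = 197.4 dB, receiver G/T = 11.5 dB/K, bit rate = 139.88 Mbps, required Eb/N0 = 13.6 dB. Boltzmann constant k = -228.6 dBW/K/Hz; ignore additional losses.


C/N0 = EIRP - FSPL + G/T - k = 56.8 - 197.4 + 11.5 - (-228.6)
C/N0 = 99.5000 dB-Hz
R_b = 139.88 Mbps = 1.3988e+08 bps -> 10*log10(R_b) = 81.4576 dB-Hz
Eb/N0 = C/N0 - 10*log10(R_b) = 99.5000 - 81.4576 = 18.0424 dB
Margin = Eb/N0 - Eb/N0_req = 18.0424 - 13.6 = 4.4424 dB (link closes)

4.4424 dB


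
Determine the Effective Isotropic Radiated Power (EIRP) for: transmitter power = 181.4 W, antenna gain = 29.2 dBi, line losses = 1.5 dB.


Pt = 181.4 W = 22.5864 dBW
EIRP = Pt_dBW + Gt - losses = 22.5864 + 29.2 - 1.5 = 50.2864 dBW

50.2864 dBW


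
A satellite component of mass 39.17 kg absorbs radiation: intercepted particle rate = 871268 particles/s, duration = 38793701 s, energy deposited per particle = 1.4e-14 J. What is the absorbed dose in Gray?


Total energy deposited = rate * time * E_per
  = 871268 * 38793701 * 1.4e-14 = 0.4731959 J
Dose = E_total / mass = 0.4731959 / 39.17
Dose = 0.01208057 Gy

0.0121 Gy


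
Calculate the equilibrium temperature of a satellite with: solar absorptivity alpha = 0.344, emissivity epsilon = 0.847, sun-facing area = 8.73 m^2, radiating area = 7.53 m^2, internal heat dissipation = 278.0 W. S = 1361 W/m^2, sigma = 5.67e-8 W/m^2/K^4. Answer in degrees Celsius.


Numerator = alpha*S*A_sun + Q_int = 0.344*1361*8.73 + 278.0 = 4365.2463 W
Denominator = eps*sigma*A_rad = 0.847*5.67e-8*7.53 = 3.616275e-07 W/K^4
T^4 = 1.2071113e+10 K^4
T = 331.4644 K = 58.3144 C

58.3144 degrees Celsius


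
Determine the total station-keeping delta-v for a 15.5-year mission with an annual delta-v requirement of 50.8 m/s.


dV = rate * years = 50.8 * 15.5
dV = 787.4000 m/s

787.4000 m/s


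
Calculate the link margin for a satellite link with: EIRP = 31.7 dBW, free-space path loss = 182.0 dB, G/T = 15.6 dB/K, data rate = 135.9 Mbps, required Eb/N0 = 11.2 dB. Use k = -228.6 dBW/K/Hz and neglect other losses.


C/N0 = EIRP - FSPL + G/T - k = 31.7 - 182.0 + 15.6 - (-228.6)
C/N0 = 93.9000 dB-Hz
R_b = 135.9 Mbps = 1.359e+08 bps -> 10*log10(R_b) = 81.3322 dB-Hz
Eb/N0 = C/N0 - 10*log10(R_b) = 93.9000 - 81.3322 = 12.5678 dB
Margin = Eb/N0 - Eb/N0_req = 12.5678 - 11.2 = 1.3678 dB (link closes)

1.3678 dB


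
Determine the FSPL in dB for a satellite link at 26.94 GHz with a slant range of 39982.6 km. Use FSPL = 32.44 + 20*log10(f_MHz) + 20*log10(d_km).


f = 26.94 GHz = 26940.0000 MHz
d = 39982.6 km
FSPL = 32.44 + 20*log10(26940.0000) + 20*log10(39982.6)
FSPL = 32.44 + 88.6080 + 92.0374
FSPL = 213.0854 dB

213.0854 dB


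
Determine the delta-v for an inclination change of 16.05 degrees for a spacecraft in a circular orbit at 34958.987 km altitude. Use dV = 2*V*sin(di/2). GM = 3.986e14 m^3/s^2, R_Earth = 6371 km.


r = 41329.9870 km = 4.1329987e+07 m
V = sqrt(mu/r) = 3105.5320 m/s
di = 16.05 deg = 0.2801253 rad
dV = 2*V*sin(di/2) = 2*3105.5320*sin(0.1400627)
dV = 867.0967 m/s = 0.8670967 km/s

0.8671 km/s


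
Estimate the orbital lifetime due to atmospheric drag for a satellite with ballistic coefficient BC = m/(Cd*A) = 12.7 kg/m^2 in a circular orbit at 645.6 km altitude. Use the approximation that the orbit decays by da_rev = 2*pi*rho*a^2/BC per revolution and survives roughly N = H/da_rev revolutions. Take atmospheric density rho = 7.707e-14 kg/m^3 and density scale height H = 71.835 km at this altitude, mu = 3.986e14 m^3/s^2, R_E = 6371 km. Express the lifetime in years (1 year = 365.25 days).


a = R_E + alt = 7016.6000 km = 7.0166e+06 m
da_rev = 2*pi*rho*a^2/BC = 2*pi*7.707e-14*(7.0166e+06)^2/12.7 = 1.877219 m per revolution
N = H/da_rev = 71835.0000 m / 1.877219 m = 38266.7123 revolutions
P = 2*pi*sqrt(a^3/mu) = 5849.2650 s
lifetime = N*P = 38266.7123 * 5849.2650 = 2.2383214e+08 s = 2590.6498 days
years = 2590.6498 / 365.25 = 7.0928 years

7.0928 years


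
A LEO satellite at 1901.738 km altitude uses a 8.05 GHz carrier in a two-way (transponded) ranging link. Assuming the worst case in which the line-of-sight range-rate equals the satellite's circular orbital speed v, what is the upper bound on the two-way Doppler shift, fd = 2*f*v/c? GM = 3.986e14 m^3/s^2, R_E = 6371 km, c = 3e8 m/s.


r = 8.272738e+06 m
v = sqrt(mu/r) = 6941.3511 m/s (worst-case radial velocity)
f = 8.05 GHz = 8.05e+09 Hz
fd = 2*f*v/c = 2*8.05e+09*6941.3511/3.0e+08
fd = 372519.1757 Hz

372519.1757 Hz


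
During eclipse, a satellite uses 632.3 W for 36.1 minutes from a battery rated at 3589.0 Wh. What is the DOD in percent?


E_used = P * t / 60 = 632.3 * 36.1 / 60 = 380.4338 Wh
DOD = E_used / E_total * 100 = 380.4338 / 3589.0 * 100
DOD = 10.6000 %

10.6000 %


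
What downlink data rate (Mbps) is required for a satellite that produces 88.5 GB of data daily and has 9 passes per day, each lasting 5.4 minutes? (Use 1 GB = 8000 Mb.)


total contact time = 9 * 5.4 * 60 = 2916.0000 s
data = 88.5 GB = 708000.0000 Mb
rate = 708000.0000 / 2916.0000 = 242.7984 Mbps

242.7984 Mbps


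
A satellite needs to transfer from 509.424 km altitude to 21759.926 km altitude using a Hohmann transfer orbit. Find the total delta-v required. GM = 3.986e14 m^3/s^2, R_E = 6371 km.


r1 = 6880.4240 km = 6.880424e+06 m
r2 = 28130.9260 km = 2.8130926e+07 m
dv1 = sqrt(mu/r1)*(sqrt(2*r2/(r1+r2)) - 1) = 2037.2464 m/s
dv2 = sqrt(mu/r2)*(1 - sqrt(2*r1/(r1+r2))) = 1404.3276 m/s
total dv = |dv1| + |dv2| = 2037.2464 + 1404.3276 = 3441.5740 m/s = 3.4416 km/s

3.4416 km/s


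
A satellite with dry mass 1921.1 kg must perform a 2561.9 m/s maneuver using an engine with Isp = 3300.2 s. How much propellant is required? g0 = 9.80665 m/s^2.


ve = Isp * g0 = 3300.2 * 9.80665 = 32363.906330 m/s
mass ratio = exp(dv/ve) = exp(2561.9/32363.906330) = 1.08237659
m_prop = m_dry * (mr - 1) = 1921.1 * (1.08237659 - 1)
m_prop = 158.2537 kg

158.2537 kg


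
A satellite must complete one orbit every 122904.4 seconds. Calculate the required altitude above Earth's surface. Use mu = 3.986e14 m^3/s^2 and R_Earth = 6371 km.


T = 122904.4 s
r = (mu*T^2/(4*pi^2))^(1/3) = (3.986e14 * 122904.4^2 / (4*pi^2))^(1/3)
r = 5.3428232e+07 m = 53428.2324 km
alt = r - R_E = 53428.2324 - 6371 = 47057.2324 km

47057.2324 km


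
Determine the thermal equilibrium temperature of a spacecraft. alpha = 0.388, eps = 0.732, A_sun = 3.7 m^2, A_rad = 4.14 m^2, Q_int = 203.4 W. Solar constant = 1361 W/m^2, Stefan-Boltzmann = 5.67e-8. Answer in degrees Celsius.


Numerator = alpha*S*A_sun + Q_int = 0.388*1361*3.7 + 203.4 = 2157.2516 W
Denominator = eps*sigma*A_rad = 0.732*5.67e-8*4.14 = 1.7182822e-07 W/K^4
T^4 = 1.2554699e+10 K^4
T = 334.7354 K = 61.5854 C

61.5854 degrees Celsius


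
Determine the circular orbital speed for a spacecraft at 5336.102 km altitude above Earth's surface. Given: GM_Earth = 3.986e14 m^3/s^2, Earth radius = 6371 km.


r = R_E + alt = 6371.0 + 5336.102 = 11707.1020 km = 1.1707102e+07 m
v = sqrt(mu/r) = sqrt(3.986e14 / 1.1707102e+07) = 5835.0415 m/s = 5.8350 km/s

5.8350 km/s


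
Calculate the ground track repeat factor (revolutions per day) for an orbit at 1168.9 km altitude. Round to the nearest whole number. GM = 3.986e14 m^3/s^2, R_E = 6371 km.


r = 7.5399e+06 m
T = 2*pi*sqrt(r^3/mu) = 6515.6778 s = 108.5946 min
revs/day = 1440 / 108.5946 = 13.2603
Rounded: 13 revolutions per day

13 revolutions per day


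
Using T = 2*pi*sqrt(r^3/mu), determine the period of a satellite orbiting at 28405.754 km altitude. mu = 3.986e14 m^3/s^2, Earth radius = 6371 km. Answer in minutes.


r = 34776.7540 km = 3.4776754e+07 m
T = 2*pi*sqrt(r^3/mu) = 2*pi*sqrt(4.2059793e+22 / 3.986e14)
T = 64542.3518 s = 1075.7059 min

1075.7059 minutes
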